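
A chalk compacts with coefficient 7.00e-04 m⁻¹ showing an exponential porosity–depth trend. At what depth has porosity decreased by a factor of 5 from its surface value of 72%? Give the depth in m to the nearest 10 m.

2300 m

Working in km (1 km = 1000 m; k in km⁻¹ = k in m⁻¹ × 1000):
n/n₀ = 1/5 ⇒ exp(−k·z) = 1/5 ⇒ z = ln(5) / k
z = 1.6094 / 0.7 = 2.299 km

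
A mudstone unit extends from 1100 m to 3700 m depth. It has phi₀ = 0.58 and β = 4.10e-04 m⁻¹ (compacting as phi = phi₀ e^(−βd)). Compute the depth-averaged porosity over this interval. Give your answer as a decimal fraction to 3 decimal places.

Working in km (1 km = 1000 m; β in km⁻¹ = β in m⁻¹ × 1000):
⟨phi⟩ = (1/(d₂−d₁)) ∫ phi₀ e^(−βd) dd = phi₀·(e^(−β·d₁) − e^(−β·d₂)) / (β·(d₂−d₁))
e^(−0.41×1.1) = 0.6370; e^(−0.41×3.7) = 0.2194
⟨phi⟩ = 0.58 × (0.6370 − 0.2194) / (0.41 × 2.6) = 0.58 × 0.3918 = 0.2272

0.227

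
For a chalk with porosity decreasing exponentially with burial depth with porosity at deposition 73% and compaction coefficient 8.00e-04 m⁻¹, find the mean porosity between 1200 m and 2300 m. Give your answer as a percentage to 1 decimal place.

Working in km (1 km = 1000 m; β in km⁻¹ = β in m⁻¹ × 1000):
⟨φ⟩ = (1/(d₂−d₁)) ∫ φ₀ e^(−βd) dd = φ₀·(e^(−β·d₁) − e^(−β·d₂)) / (β·(d₂−d₁))
e^(−0.8×1.2) = 0.3829; e^(−0.8×2.3) = 0.1588
⟨φ⟩ = 0.73 × (0.3829 − 0.1588) / (0.8 × 1.1) = 0.73 × 0.2546 = 0.1859

18.6%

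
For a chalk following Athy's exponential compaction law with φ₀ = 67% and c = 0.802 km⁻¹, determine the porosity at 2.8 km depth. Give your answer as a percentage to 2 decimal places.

7.09%

φ = φ₀·exp(−c·d) = 0.67 × exp(−0.802 × 2.8) = 0.67 × exp(−2.246)
  = 0.67 × 0.1059 = 0.0709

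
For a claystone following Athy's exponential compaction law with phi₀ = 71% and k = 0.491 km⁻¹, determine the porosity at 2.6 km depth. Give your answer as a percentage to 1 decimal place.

phi = phi₀·exp(−k·z) = 0.71 × exp(−0.491 × 2.6) = 0.71 × exp(−1.277)
  = 0.71 × 0.2790 = 0.1981

19.8%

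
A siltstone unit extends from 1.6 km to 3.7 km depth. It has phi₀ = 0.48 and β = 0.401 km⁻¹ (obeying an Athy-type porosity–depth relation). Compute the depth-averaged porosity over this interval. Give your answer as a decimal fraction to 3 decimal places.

0.171

⟨phi⟩ = (1/(z₂−z₁)) ∫ phi₀ e^(−βz) dz = phi₀·(e^(−β·z₁) − e^(−β·z₂)) / (β·(z₂−z₁))
e^(−0.401×1.6) = 0.5264; e^(−0.401×3.7) = 0.2268
⟨phi⟩ = 0.48 × (0.5264 − 0.2268) / (0.401 × 2.1) = 0.48 × 0.3558 = 0.1708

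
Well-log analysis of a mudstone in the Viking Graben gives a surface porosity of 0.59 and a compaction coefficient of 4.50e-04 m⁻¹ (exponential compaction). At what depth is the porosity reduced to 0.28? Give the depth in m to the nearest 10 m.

Working in km (1 km = 1000 m; c in km⁻¹ = c in m⁻¹ × 1000):
Invert Athy's law: z = ln(phi₀/phi) / c
z = ln(0.59/0.28) / 0.45 = ln(2.107) / 0.45 = 0.7453 / 0.45 = 1.656 km

1660 m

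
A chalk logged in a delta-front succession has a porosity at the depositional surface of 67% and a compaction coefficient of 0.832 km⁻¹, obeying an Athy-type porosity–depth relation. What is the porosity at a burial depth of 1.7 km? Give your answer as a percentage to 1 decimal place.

n = n₀·exp(−c·z) = 0.67 × exp(−0.832 × 1.7) = 0.67 × exp(−1.414)
  = 0.67 × 0.2431 = 0.1629

16.3%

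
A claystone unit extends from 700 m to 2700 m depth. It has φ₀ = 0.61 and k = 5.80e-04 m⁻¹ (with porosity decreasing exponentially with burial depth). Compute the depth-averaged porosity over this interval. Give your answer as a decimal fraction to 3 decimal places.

0.241

Working in km (1 km = 1000 m; k in km⁻¹ = k in m⁻¹ × 1000):
⟨φ⟩ = (1/(Z₂−Z₁)) ∫ φ₀ e^(−kZ) dZ = φ₀·(e^(−k·Z₁) − e^(−k·Z₂)) / (k·(Z₂−Z₁))
e^(−0.58×0.7) = 0.6663; e^(−0.58×2.7) = 0.2089
⟨φ⟩ = 0.61 × (0.6663 − 0.2089) / (0.58 × 2) = 0.61 × 0.3943 = 0.2405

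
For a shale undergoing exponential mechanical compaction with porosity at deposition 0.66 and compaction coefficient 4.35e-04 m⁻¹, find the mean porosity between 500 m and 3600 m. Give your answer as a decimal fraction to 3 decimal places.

Working in km (1 km = 1000 m; c in km⁻¹ = c in m⁻¹ × 1000):
⟨n⟩ = (1/(Z₂−Z₁)) ∫ n₀ e^(−cZ) dZ = n₀·(e^(−c·Z₁) − e^(−c·Z₂)) / (c·(Z₂−Z₁))
e^(−0.435×0.5) = 0.8045; e^(−0.435×3.6) = 0.2089
⟨n⟩ = 0.66 × (0.8045 − 0.2089) / (0.435 × 3.1) = 0.66 × 0.4417 = 0.2915

0.292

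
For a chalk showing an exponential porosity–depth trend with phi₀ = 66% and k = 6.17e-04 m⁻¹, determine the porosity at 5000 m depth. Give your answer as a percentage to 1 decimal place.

Working in km (1 km = 1000 m; k in km⁻¹ = k in m⁻¹ × 1000):
phi = phi₀·exp(−k·d) = 0.66 × exp(−0.617 × 5) = 0.66 × exp(−3.085)
  = 0.66 × 0.0457 = 0.0302

3.0%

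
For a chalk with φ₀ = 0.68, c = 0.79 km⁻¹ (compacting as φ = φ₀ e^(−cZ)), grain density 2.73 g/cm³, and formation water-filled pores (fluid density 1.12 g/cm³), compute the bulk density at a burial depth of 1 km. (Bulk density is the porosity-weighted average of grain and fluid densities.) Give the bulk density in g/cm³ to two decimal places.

Porosity at depth: φ = 0.68·exp(−0.79×1) = 0.68×0.4538 = 0.3086
Bulk density: ρ_b = (1−φ)ρ_g + φ·ρ_f = 0.6914×2.73 + 0.3086×1.12
       = 1.887 + 0.346 = 2.233 g/cm³

2.23 g/cm³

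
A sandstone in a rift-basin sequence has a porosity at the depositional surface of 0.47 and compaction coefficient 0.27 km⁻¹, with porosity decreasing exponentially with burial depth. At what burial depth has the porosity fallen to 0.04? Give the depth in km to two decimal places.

Invert Athy's law: Z = ln(phi₀/phi) / c
Z = ln(0.47/0.04) / 0.27 = ln(11.75) / 0.27 = 2.4639 / 0.27 = 9.125 km

9.13 km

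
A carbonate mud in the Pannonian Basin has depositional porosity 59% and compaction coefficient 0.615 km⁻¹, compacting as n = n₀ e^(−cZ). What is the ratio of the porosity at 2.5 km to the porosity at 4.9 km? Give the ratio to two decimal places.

n(Z₁)/n(Z₂) = e^(−c·Z₁)/e^(−c·Z₂) = e^{c(Z₂−Z₁)}
= exp(0.615 × 2.4) = exp(1.476) = 4.3754

4.38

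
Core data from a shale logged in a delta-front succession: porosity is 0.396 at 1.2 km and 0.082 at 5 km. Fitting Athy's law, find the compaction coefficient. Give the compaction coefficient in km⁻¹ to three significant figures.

0.414 km⁻¹

Athy: phi(z) = phi₀ e^(−βz) ⇒ phi₁/phi₂ = e^{β(z₂−z₁)} ⇒ β = ln(phi₁/phi₂)/(z₂−z₁)
β = ln(0.396/0.082) / (5 − 1.2) = ln(4.829) / 3.8 = 1.5747 / 3.8 = 0.4144 km⁻¹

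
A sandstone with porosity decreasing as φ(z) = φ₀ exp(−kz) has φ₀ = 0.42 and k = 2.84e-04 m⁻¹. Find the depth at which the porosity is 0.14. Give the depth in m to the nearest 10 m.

3870 m

Working in km (1 km = 1000 m; k in km⁻¹ = k in m⁻¹ × 1000):
Invert Athy's law: z = ln(φ₀/φ) / k
z = ln(0.42/0.14) / 0.284 = ln(3) / 0.284 = 1.0986 / 0.284 = 3.868 km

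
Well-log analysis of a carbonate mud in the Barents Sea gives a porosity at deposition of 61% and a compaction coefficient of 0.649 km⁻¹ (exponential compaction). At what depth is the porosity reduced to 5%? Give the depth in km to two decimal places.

3.85 km

Invert Athy's law: Z = ln(φ₀/φ) / c
Z = ln(0.61/0.05) / 0.649 = ln(12.2) / 0.649 = 2.5014 / 0.649 = 3.854 km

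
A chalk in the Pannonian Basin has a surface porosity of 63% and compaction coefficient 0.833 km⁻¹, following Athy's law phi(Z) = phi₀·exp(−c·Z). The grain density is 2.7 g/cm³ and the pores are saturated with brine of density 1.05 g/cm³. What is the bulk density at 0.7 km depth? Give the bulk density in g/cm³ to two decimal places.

Porosity at depth: phi = 0.63·exp(−0.833×0.7) = 0.63×0.5582 = 0.3516
Bulk density: ρ_b = (1−phi)ρ_g + phi·ρ_f = 0.6484×2.7 + 0.3516×1.05
       = 1.751 + 0.369 = 2.120 g/cm³

2.12 g/cm³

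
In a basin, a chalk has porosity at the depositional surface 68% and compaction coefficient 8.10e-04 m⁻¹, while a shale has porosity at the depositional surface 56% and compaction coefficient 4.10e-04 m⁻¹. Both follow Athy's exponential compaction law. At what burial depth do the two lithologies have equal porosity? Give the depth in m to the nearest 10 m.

490 m

Working in km (1 km = 1000 m; k in km⁻¹ = k in m⁻¹ × 1000):
Set phi₀ₐ e^(−kₐd) = phi₀ᵦ e^(−kᵦd) ⇒ ln(phi₀ₐ/phi₀ᵦ) = (kₐ − kᵦ)·d
d = ln(0.68/0.56) / (0.81 − 0.41) = 0.1942 / 0.4 = 0.485 km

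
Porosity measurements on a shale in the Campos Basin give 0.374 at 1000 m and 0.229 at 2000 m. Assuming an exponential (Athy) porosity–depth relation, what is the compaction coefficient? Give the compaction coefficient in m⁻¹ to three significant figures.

0.000491 m⁻¹

Working in km (1 km = 1000 m; k in km⁻¹ = k in m⁻¹ × 1000):
Athy: phi(z) = phi₀ e^(−kz) ⇒ phi₁/phi₂ = e^{k(z₂−z₁)} ⇒ k = ln(phi₁/phi₂)/(z₂−z₁)
k = ln(0.374/0.229) / (2 − 1) = ln(1.633) / 1 = 0.4905 / 1 = 0.4905 km⁻¹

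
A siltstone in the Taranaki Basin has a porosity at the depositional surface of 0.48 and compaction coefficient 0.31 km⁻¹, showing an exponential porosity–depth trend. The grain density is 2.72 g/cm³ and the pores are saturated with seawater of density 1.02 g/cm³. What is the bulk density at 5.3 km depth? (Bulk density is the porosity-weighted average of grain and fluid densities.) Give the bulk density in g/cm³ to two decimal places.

Porosity at depth: phi = 0.48·exp(−0.31×5.3) = 0.48×0.1934 = 0.0928
Bulk density: ρ_b = (1−phi)ρ_g + phi·ρ_f = 0.9072×2.72 + 0.0928×1.02
       = 2.467 + 0.095 = 2.562 g/cm³

2.56 g/cm³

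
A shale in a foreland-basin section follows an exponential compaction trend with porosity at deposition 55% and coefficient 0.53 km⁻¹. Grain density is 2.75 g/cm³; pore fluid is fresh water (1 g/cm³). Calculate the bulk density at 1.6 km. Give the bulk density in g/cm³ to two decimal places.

2.34 g/cm³

Porosity at depth: n = 0.55·exp(−0.53×1.6) = 0.55×0.4283 = 0.2355
Bulk density: ρ_b = (1−n)ρ_g + n·ρ_f = 0.7645×2.75 + 0.2355×1
       = 2.102 + 0.236 = 2.338 g/cm³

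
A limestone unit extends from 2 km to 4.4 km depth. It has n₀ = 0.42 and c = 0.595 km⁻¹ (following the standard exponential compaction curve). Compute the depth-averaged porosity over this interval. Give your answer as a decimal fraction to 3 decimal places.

0.068

⟨n⟩ = (1/(d₂−d₁)) ∫ n₀ e^(−cd) dd = n₀·(e^(−c·d₁) − e^(−c·d₂)) / (c·(d₂−d₁))
e^(−0.595×2) = 0.3042; e^(−0.595×4.4) = 0.0729
⟨n⟩ = 0.42 × (0.3042 − 0.0729) / (0.595 × 2.4) = 0.42 × 0.1620 = 0.0680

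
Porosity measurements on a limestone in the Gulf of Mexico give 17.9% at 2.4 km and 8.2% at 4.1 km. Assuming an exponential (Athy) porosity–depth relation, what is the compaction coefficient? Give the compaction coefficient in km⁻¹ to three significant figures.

Athy: n(Z) = n₀ e^(−kZ) ⇒ n₁/n₂ = e^{k(Z₂−Z₁)} ⇒ k = ln(n₁/n₂)/(Z₂−Z₁)
k = ln(0.179/0.082) / (4.1 − 2.4) = ln(2.183) / 1.7 = 0.7807 / 1.7 = 0.4592 km⁻¹

0.459 km⁻¹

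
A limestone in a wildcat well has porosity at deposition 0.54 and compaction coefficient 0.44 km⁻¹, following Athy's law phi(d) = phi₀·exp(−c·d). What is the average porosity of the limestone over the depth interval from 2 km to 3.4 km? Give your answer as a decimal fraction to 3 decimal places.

⟨phi⟩ = (1/(d₂−d₁)) ∫ phi₀ e^(−cd) dd = phi₀·(e^(−c·d₁) − e^(−c·d₂)) / (c·(d₂−d₁))
e^(−0.44×2) = 0.4148; e^(−0.44×3.4) = 0.2240
⟨phi⟩ = 0.54 × (0.4148 − 0.2240) / (0.44 × 1.4) = 0.54 × 0.3097 = 0.1672

0.167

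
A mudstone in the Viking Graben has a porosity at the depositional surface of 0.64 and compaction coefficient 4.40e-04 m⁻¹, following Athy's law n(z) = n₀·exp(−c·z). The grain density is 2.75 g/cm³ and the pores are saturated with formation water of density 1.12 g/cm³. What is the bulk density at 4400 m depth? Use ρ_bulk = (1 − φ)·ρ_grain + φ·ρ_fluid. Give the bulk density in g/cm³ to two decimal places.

Working in km (1 km = 1000 m; c in km⁻¹ = c in m⁻¹ × 1000):
Porosity at depth: n = 0.64·exp(−0.44×4.4) = 0.64×0.1443 = 0.0923
Bulk density: ρ_b = (1−n)ρ_g + n·ρ_f = 0.9077×2.75 + 0.0923×1.12
       = 2.496 + 0.103 = 2.599 g/cm³

2.60 g/cm³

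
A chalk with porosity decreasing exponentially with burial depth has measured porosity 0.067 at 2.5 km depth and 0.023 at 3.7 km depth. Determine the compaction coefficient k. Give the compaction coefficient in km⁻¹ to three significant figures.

Athy: n(d) = n₀ e^(−kd) ⇒ n₁/n₂ = e^{k(d₂−d₁)} ⇒ k = ln(n₁/n₂)/(d₂−d₁)
k = ln(0.067/0.023) / (3.7 − 2.5) = ln(2.913) / 1.2 = 1.0692 / 1.2 = 0.891 km⁻¹

0.891 km⁻¹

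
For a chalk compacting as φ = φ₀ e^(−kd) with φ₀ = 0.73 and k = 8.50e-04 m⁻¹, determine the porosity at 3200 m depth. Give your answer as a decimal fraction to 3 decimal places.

Working in km (1 km = 1000 m; k in km⁻¹ = k in m⁻¹ × 1000):
φ = φ₀·exp(−k·d) = 0.73 × exp(−0.85 × 3.2) = 0.73 × exp(−2.72)
  = 0.73 × 0.0659 = 0.0481

0.048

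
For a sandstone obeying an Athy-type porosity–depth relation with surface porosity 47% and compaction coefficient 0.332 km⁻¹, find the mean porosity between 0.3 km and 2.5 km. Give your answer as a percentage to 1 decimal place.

30.2%

⟨phi⟩ = (1/(z₂−z₁)) ∫ phi₀ e^(−kz) dz = phi₀·(e^(−k·z₁) − e^(−k·z₂)) / (k·(z₂−z₁))
e^(−0.332×0.3) = 0.9052; e^(−0.332×2.5) = 0.4360
⟨phi⟩ = 0.47 × (0.9052 − 0.4360) / (0.332 × 2.2) = 0.47 × 0.6423 = 0.3019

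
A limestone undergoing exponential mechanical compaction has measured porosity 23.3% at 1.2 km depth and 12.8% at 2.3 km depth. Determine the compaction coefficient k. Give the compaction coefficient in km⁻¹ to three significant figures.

0.545 km⁻¹

Athy: phi(Z) = phi₀ e^(−kZ) ⇒ phi₁/phi₂ = e^{k(Z₂−Z₁)} ⇒ k = ln(phi₁/phi₂)/(Z₂−Z₁)
k = ln(0.233/0.128) / (2.3 − 1.2) = ln(1.82) / 1.1 = 0.5990 / 1.1 = 0.5446 km⁻¹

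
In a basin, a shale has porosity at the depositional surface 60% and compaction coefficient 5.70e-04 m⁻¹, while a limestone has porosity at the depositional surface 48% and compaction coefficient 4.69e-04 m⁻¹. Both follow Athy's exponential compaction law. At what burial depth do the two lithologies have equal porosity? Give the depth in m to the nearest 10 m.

Working in km (1 km = 1000 m; c in km⁻¹ = c in m⁻¹ × 1000):
Set n₀ₐ e^(−cₐd) = n₀ᵦ e^(−cᵦd) ⇒ ln(n₀ₐ/n₀ᵦ) = (cₐ − cᵦ)·d
d = ln(0.6/0.48) / (0.57 − 0.469) = 0.2231 / 0.101 = 2.209 km

2210 m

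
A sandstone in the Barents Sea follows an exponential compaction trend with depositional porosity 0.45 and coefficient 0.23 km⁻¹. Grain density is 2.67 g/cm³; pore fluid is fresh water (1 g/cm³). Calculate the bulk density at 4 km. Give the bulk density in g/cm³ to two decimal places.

2.37 g/cm³

Porosity at depth: φ = 0.45·exp(−0.23×4) = 0.45×0.3985 = 0.1793
Bulk density: ρ_b = (1−φ)ρ_g + φ·ρ_f = 0.8207×2.67 + 0.1793×1
       = 2.191 + 0.179 = 2.371 g/cm³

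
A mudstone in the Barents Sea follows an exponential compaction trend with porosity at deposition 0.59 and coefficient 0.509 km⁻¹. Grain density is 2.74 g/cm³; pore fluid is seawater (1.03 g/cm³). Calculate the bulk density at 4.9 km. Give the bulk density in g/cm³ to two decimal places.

Porosity at depth: phi = 0.59·exp(−0.509×4.9) = 0.59×0.0826 = 0.0487
Bulk density: ρ_b = (1−phi)ρ_g + phi·ρ_f = 0.9513×2.74 + 0.0487×1.03
       = 2.607 + 0.050 = 2.657 g/cm³

2.66 g/cm³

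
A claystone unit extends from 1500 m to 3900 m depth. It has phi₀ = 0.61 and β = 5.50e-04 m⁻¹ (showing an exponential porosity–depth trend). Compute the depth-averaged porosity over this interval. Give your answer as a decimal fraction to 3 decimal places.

0.148

Working in km (1 km = 1000 m; β in km⁻¹ = β in m⁻¹ × 1000):
⟨phi⟩ = (1/(Z₂−Z₁)) ∫ phi₀ e^(−βZ) dZ = phi₀·(e^(−β·Z₁) − e^(−β·Z₂)) / (β·(Z₂−Z₁))
e^(−0.55×1.5) = 0.4382; e^(−0.55×3.9) = 0.1171
⟨phi⟩ = 0.61 × (0.4382 − 0.1171) / (0.55 × 2.4) = 0.61 × 0.2433 = 0.1484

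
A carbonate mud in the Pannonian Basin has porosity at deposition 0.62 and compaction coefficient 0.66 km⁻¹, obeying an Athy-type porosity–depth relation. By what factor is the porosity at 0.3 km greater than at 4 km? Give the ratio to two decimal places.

11.50

n(Z₁)/n(Z₂) = e^(−c·Z₁)/e^(−c·Z₂) = e^{c(Z₂−Z₁)}
= exp(0.66 × 3.7) = exp(2.442) = 11.4960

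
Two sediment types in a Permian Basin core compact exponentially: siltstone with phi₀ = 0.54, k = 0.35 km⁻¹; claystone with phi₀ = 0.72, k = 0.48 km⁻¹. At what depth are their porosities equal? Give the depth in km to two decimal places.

Set phi₀ₐ e^(−kₐd) = phi₀ᵦ e^(−kᵦd) ⇒ ln(phi₀ₐ/phi₀ᵦ) = (kₐ − kᵦ)·d
d = ln(0.54/0.72) / (0.35 − 0.48) = -0.2877 / -0.13 = 2.213 km

2.21 km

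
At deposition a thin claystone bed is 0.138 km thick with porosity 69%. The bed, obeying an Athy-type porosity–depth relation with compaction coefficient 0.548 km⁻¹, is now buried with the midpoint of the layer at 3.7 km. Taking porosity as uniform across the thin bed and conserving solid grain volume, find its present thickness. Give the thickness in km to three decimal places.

Porosity at 3.7 km: n = 0.69·exp(−0.548×3.7) = 0.0908
Solid-volume conservation: h(1−n) = h₀(1−n₀) ⇒ h = h₀·(1−n₀)/(1−n)
h = 0.138 × (1 − 0.69)/(1 − 0.0908) = 0.138 × 0.3410 = 0.0471 km

0.047 km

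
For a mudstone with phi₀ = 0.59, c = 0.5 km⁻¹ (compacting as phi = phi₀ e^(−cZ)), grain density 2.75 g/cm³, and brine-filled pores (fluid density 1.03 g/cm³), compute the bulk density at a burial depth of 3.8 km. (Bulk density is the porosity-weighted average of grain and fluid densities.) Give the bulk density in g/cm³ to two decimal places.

Porosity at depth: phi = 0.59·exp(−0.5×3.8) = 0.59×0.1496 = 0.0882
Bulk density: ρ_b = (1−phi)ρ_g + phi·ρ_f = 0.9118×2.75 + 0.0882×1.03
       = 2.507 + 0.091 = 2.598 g/cm³

2.60 g/cm³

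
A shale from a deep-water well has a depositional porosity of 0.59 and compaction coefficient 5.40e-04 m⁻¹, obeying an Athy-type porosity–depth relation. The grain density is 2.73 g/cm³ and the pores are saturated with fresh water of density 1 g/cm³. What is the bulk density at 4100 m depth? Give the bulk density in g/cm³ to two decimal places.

2.62 g/cm³

Working in km (1 km = 1000 m; k in km⁻¹ = k in m⁻¹ × 1000):
Porosity at depth: φ = 0.59·exp(−0.54×4.1) = 0.59×0.1093 = 0.0645
Bulk density: ρ_b = (1−φ)ρ_g + φ·ρ_f = 0.9355×2.73 + 0.0645×1
       = 2.554 + 0.064 = 2.618 g/cm³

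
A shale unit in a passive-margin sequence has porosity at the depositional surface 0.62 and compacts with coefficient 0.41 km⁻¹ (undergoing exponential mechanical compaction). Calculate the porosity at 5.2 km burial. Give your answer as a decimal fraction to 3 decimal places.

0.074

n = n₀·exp(−k·z) = 0.62 × exp(−0.41 × 5.2) = 0.62 × exp(−2.132)
  = 0.62 × 0.1186 = 0.0735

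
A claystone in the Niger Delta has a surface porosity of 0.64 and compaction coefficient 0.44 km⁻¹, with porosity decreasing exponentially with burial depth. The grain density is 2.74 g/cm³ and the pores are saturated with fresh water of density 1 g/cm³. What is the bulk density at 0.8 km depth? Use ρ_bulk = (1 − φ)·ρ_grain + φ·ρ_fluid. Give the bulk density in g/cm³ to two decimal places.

Porosity at depth: phi = 0.64·exp(−0.44×0.8) = 0.64×0.7033 = 0.4501
Bulk density: ρ_b = (1−phi)ρ_g + phi·ρ_f = 0.5499×2.74 + 0.4501×1
       = 1.507 + 0.450 = 1.957 g/cm³

1.96 g/cm³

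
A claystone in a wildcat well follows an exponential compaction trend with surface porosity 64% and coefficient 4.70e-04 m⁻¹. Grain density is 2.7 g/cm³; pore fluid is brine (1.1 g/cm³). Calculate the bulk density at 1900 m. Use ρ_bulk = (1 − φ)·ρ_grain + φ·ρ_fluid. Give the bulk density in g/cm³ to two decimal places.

Working in km (1 km = 1000 m; β in km⁻¹ = β in m⁻¹ × 1000):
Porosity at depth: phi = 0.64·exp(−0.47×1.9) = 0.64×0.4094 = 0.2620
Bulk density: ρ_b = (1−phi)ρ_g + phi·ρ_f = 0.7380×2.7 + 0.2620×1.1
       = 1.993 + 0.288 = 2.281 g/cm³

2.28 g/cm³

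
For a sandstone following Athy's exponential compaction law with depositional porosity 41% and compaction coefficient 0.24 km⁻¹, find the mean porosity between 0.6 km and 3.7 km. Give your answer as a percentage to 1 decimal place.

25.0%

⟨φ⟩ = (1/(d₂−d₁)) ∫ φ₀ e^(−kd) dd = φ₀·(e^(−k·d₁) − e^(−k·d₂)) / (k·(d₂−d₁))
e^(−0.24×0.6) = 0.8659; e^(−0.24×3.7) = 0.4115
⟨φ⟩ = 0.41 × (0.8659 − 0.4115) / (0.24 × 3.1) = 0.41 × 0.6108 = 0.2504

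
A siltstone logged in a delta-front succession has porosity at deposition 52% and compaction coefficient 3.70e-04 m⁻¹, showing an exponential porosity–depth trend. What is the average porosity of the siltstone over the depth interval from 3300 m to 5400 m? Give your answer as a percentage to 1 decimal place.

Working in km (1 km = 1000 m; c in km⁻¹ = c in m⁻¹ × 1000):
⟨phi⟩ = (1/(d₂−d₁)) ∫ phi₀ e^(−cd) dd = phi₀·(e^(−c·d₁) − e^(−c·d₂)) / (c·(d₂−d₁))
e^(−0.37×3.3) = 0.2949; e^(−0.37×5.4) = 0.1356
⟨phi⟩ = 0.52 × (0.2949 − 0.1356) / (0.37 × 2.1) = 0.52 × 0.2051 = 0.1066

10.7%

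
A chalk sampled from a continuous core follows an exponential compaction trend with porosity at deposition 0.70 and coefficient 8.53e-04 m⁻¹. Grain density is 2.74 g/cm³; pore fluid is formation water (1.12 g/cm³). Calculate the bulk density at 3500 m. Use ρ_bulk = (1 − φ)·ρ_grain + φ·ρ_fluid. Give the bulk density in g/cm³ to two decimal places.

Working in km (1 km = 1000 m; c in km⁻¹ = c in m⁻¹ × 1000):
Porosity at depth: phi = 0.7·exp(−0.853×3.5) = 0.7×0.0505 = 0.0354
Bulk density: ρ_b = (1−phi)ρ_g + phi·ρ_f = 0.9646×2.74 + 0.0354×1.12
       = 2.643 + 0.040 = 2.683 g/cm³

2.68 g/cm³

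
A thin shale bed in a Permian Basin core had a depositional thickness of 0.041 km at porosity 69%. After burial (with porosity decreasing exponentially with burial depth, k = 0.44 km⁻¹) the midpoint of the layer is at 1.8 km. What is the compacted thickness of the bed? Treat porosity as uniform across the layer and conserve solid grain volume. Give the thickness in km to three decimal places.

0.018 km

Porosity at 1.8 km: phi = 0.69·exp(−0.44×1.8) = 0.3125
Solid-volume conservation: h(1−phi) = h₀(1−phi₀) ⇒ h = h₀·(1−phi₀)/(1−phi)
h = 0.041 × (1 − 0.69)/(1 − 0.3125) = 0.041 × 0.4509 = 0.0185 km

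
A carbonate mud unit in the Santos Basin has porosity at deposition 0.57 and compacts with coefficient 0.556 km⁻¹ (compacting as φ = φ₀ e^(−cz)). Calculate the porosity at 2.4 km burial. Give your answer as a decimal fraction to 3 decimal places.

φ = φ₀·exp(−c·z) = 0.57 × exp(−0.556 × 2.4) = 0.57 × exp(−1.334)
  = 0.57 × 0.2633 = 0.1501

0.150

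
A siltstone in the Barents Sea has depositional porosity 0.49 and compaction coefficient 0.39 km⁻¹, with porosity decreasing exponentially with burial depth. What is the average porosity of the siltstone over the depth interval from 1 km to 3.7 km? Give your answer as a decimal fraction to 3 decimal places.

⟨φ⟩ = (1/(d₂−d₁)) ∫ φ₀ e^(−kd) dd = φ₀·(e^(−k·d₁) − e^(−k·d₂)) / (k·(d₂−d₁))
e^(−0.39×1) = 0.6771; e^(−0.39×3.7) = 0.2362
⟨φ⟩ = 0.49 × (0.6771 − 0.2362) / (0.39 × 2.7) = 0.49 × 0.4187 = 0.2051

0.205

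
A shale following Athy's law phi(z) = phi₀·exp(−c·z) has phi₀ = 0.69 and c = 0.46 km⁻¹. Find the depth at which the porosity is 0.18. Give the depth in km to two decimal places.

2.92 km

Invert Athy's law: z = ln(phi₀/phi) / c
z = ln(0.69/0.18) / 0.46 = ln(3.833) / 0.46 = 1.3437 / 0.46 = 2.921 km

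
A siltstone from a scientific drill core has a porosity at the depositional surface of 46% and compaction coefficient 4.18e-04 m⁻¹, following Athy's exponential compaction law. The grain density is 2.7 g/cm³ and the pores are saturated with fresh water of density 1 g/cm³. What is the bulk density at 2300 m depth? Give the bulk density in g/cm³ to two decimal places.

2.40 g/cm³

Working in km (1 km = 1000 m; c in km⁻¹ = c in m⁻¹ × 1000):
Porosity at depth: φ = 0.46·exp(−0.418×2.3) = 0.46×0.3824 = 0.1759
Bulk density: ρ_b = (1−φ)ρ_g + φ·ρ_f = 0.8241×2.7 + 0.1759×1
       = 2.225 + 0.176 = 2.401 g/cm³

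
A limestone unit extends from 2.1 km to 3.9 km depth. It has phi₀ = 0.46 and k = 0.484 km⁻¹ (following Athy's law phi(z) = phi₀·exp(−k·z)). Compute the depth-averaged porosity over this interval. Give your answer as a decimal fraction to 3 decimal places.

0.111

⟨phi⟩ = (1/(z₂−z₁)) ∫ phi₀ e^(−kz) dz = phi₀·(e^(−k·z₁) − e^(−k·z₂)) / (k·(z₂−z₁))
e^(−0.484×2.1) = 0.3619; e^(−0.484×3.9) = 0.1514
⟨phi⟩ = 0.46 × (0.3619 − 0.1514) / (0.484 × 1.8) = 0.46 × 0.2416 = 0.1111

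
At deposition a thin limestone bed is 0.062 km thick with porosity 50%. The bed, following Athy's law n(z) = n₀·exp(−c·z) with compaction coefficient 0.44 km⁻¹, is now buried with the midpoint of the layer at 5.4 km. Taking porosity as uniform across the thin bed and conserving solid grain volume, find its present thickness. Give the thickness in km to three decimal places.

0.033 km

Porosity at 5.4 km: n = 0.5·exp(−0.44×5.4) = 0.0465
Solid-volume conservation: h(1−n) = h₀(1−n₀) ⇒ h = h₀·(1−n₀)/(1−n)
h = 0.062 × (1 − 0.5)/(1 − 0.0465) = 0.062 × 0.5244 = 0.0325 km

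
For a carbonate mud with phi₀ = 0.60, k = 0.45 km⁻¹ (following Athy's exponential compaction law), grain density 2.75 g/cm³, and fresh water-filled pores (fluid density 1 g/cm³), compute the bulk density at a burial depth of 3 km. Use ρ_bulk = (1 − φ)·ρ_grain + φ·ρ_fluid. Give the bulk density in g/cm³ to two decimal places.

2.48 g/cm³

Porosity at depth: phi = 0.6·exp(−0.45×3) = 0.6×0.2592 = 0.1555
Bulk density: ρ_b = (1−phi)ρ_g + phi·ρ_f = 0.8445×2.75 + 0.1555×1
       = 2.322 + 0.156 = 2.478 g/cm³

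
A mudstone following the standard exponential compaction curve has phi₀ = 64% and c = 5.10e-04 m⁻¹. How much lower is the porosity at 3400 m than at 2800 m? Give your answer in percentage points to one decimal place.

Working in km (1 km = 1000 m; c in km⁻¹ = c in m⁻¹ × 1000):
phi(2.8) = 0.64·e^(−0.51×2.8) = 0.1535
phi(3.4) = 0.64·e^(−0.51×3.4) = 0.1130
Δphi = 0.1535 − 0.1130 = 0.0405

4.0 percentage points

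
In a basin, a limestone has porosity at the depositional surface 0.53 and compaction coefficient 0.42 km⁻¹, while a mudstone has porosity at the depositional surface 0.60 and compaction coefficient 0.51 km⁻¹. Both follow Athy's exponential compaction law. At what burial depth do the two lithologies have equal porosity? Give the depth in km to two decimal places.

Set phi₀ₐ e^(−βₐd) = phi₀ᵦ e^(−βᵦd) ⇒ ln(phi₀ₐ/phi₀ᵦ) = (βₐ − βᵦ)·d
d = ln(0.53/0.6) / (0.42 − 0.51) = -0.1241 / -0.09 = 1.378 km

1.38 km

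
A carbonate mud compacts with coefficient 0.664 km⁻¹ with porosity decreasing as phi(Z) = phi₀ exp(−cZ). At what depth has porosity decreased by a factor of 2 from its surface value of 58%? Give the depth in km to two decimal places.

phi/phi₀ = 1/2 ⇒ exp(−c·Z) = 1/2 ⇒ Z = ln(2) / c
Z = 0.6931 / 0.664 = 1.044 km

1.04 km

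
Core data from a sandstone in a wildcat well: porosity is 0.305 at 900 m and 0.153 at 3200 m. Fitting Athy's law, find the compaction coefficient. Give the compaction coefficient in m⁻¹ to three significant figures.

Working in km (1 km = 1000 m; c in km⁻¹ = c in m⁻¹ × 1000):
Athy: φ(Z) = φ₀ e^(−cZ) ⇒ φ₁/φ₂ = e^{c(Z₂−Z₁)} ⇒ c = ln(φ₁/φ₂)/(Z₂−Z₁)
c = ln(0.305/0.153) / (3.2 − 0.9) = ln(1.993) / 2.3 = 0.6899 / 2.3 = 0.2999 km⁻¹

0.000300 m⁻¹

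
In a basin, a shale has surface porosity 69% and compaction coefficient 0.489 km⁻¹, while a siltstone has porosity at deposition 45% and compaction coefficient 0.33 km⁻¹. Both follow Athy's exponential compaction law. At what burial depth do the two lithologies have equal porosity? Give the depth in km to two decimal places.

2.69 km

Set phi₀ₐ e^(−βₐZ) = phi₀ᵦ e^(−βᵦZ) ⇒ ln(phi₀ₐ/phi₀ᵦ) = (βₐ − βᵦ)·Z
Z = ln(0.69/0.45) / (0.489 − 0.33) = 0.4274 / 0.159 = 2.688 km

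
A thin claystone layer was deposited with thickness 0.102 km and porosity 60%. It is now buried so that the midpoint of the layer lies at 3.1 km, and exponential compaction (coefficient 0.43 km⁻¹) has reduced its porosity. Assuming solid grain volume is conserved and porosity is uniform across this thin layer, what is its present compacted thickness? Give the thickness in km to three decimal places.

0.048 km

Porosity at 3.1 km: phi = 0.6·exp(−0.43×3.1) = 0.1582
Solid-volume conservation: h(1−phi) = h₀(1−phi₀) ⇒ h = h₀·(1−phi₀)/(1−phi)
h = 0.102 × (1 − 0.6)/(1 − 0.1582) = 0.102 × 0.4752 = 0.0485 km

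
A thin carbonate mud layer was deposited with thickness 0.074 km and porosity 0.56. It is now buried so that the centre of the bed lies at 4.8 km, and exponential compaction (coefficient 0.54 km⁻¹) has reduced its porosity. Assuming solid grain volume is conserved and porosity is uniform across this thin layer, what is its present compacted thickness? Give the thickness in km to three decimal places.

0.034 km

Porosity at 4.8 km: φ = 0.56·exp(−0.54×4.8) = 0.0419
Solid-volume conservation: h(1−φ) = h₀(1−φ₀) ⇒ h = h₀·(1−φ₀)/(1−φ)
h = 0.074 × (1 − 0.56)/(1 − 0.0419) = 0.074 × 0.4593 = 0.0340 km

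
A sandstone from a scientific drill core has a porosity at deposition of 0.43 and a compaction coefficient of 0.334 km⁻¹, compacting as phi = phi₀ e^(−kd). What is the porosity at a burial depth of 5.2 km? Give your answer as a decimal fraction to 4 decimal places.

phi = phi₀·exp(−k·d) = 0.43 × exp(−0.334 × 5.2) = 0.43 × exp(−1.737)
  = 0.43 × 0.1761 = 0.0757

0.0757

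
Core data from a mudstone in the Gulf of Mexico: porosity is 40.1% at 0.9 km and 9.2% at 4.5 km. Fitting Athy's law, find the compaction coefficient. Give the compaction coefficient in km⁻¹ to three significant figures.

0.409 km⁻¹

Athy: phi(Z) = phi₀ e^(−cZ) ⇒ phi₁/phi₂ = e^{c(Z₂−Z₁)} ⇒ c = ln(phi₁/phi₂)/(Z₂−Z₁)
c = ln(0.401/0.092) / (4.5 − 0.9) = ln(4.359) / 3.6 = 1.4722 / 3.6 = 0.4089 km⁻¹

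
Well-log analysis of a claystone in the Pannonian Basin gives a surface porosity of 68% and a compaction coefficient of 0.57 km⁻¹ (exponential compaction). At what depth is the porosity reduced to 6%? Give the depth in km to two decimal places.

4.26 km

Invert Athy's law: d = ln(n₀/n) / k
d = ln(0.68/0.06) / 0.57 = ln(11.33) / 0.57 = 2.4277 / 0.57 = 4.259 km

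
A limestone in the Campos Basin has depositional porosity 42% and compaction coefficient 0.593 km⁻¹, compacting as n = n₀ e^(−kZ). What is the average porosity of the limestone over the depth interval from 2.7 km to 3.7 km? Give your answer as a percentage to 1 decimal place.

⟨n⟩ = (1/(Z₂−Z₁)) ∫ n₀ e^(−kZ) dZ = n₀·(e^(−k·Z₁) − e^(−k·Z₂)) / (k·(Z₂−Z₁))
e^(−0.593×2.7) = 0.2017; e^(−0.593×3.7) = 0.1115
⟨n⟩ = 0.42 × (0.2017 − 0.1115) / (0.593 × 1) = 0.42 × 0.1521 = 0.0639

6.4%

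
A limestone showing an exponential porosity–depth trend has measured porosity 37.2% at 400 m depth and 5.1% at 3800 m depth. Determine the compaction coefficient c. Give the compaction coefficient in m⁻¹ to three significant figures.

Working in km (1 km = 1000 m; c in km⁻¹ = c in m⁻¹ × 1000):
Athy: φ(Z) = φ₀ e^(−cZ) ⇒ φ₁/φ₂ = e^{c(Z₂−Z₁)} ⇒ c = ln(φ₁/φ₂)/(Z₂−Z₁)
c = ln(0.372/0.051) / (3.8 − 0.4) = ln(7.294) / 3.4 = 1.9871 / 3.4 = 0.5844 km⁻¹

0.000584 m⁻¹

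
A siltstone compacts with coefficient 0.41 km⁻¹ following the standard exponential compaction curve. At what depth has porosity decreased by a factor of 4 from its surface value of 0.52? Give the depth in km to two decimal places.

φ/φ₀ = 1/4 ⇒ exp(−β·d) = 1/4 ⇒ d = ln(4) / β
d = 1.3863 / 0.41 = 3.381 km

3.38 km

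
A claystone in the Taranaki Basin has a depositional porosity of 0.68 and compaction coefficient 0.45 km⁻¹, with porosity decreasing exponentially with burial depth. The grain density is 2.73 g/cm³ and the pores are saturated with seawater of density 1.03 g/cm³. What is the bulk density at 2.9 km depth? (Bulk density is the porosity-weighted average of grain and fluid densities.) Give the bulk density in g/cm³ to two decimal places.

Porosity at depth: phi = 0.68·exp(−0.45×2.9) = 0.68×0.2712 = 0.1844
Bulk density: ρ_b = (1−phi)ρ_g + phi·ρ_f = 0.8156×2.73 + 0.1844×1.03
       = 2.227 + 0.190 = 2.417 g/cm³

2.42 g/cm³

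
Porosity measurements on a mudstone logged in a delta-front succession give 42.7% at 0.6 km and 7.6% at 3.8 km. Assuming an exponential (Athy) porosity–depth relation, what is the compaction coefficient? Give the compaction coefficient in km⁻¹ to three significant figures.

0.539 km⁻¹

Athy: phi(d) = phi₀ e^(−kd) ⇒ phi₁/phi₂ = e^{k(d₂−d₁)} ⇒ k = ln(phi₁/phi₂)/(d₂−d₁)
k = ln(0.427/0.076) / (3.8 − 0.6) = ln(5.618) / 3.2 = 1.7261 / 3.2 = 0.5394 km⁻¹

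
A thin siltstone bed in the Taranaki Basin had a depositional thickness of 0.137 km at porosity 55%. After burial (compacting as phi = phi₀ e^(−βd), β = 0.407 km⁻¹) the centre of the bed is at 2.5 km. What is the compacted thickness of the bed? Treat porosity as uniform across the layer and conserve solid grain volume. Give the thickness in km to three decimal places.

0.077 km

Porosity at 2.5 km: phi = 0.55·exp(−0.407×2.5) = 0.1988
Solid-volume conservation: h(1−phi) = h₀(1−phi₀) ⇒ h = h₀·(1−phi₀)/(1−phi)
h = 0.137 × (1 − 0.55)/(1 − 0.1988) = 0.137 × 0.5617 = 0.0769 km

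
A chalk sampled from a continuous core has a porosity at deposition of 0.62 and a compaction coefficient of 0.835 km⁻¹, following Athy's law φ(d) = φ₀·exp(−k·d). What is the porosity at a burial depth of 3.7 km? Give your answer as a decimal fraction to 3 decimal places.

φ = φ₀·exp(−k·d) = 0.62 × exp(−0.835 × 3.7) = 0.62 × exp(−3.09)
  = 0.62 × 0.0455 = 0.0282

0.028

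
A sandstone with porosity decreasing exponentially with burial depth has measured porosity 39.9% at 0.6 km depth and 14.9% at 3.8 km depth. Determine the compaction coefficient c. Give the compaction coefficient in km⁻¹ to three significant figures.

0.308 km⁻¹

Athy: φ(z) = φ₀ e^(−cz) ⇒ φ₁/φ₂ = e^{c(z₂−z₁)} ⇒ c = ln(φ₁/φ₂)/(z₂−z₁)
c = ln(0.399/0.149) / (3.8 − 0.6) = ln(2.678) / 3.2 = 0.9850 / 3.2 = 0.3078 km⁻¹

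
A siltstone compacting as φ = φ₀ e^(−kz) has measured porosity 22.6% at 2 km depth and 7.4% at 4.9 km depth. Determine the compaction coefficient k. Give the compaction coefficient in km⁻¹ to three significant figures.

0.385 km⁻¹

Athy: φ(z) = φ₀ e^(−kz) ⇒ φ₁/φ₂ = e^{k(z₂−z₁)} ⇒ k = ln(φ₁/φ₂)/(z₂−z₁)
k = ln(0.226/0.074) / (4.9 − 2) = ln(3.054) / 2.9 = 1.1165 / 2.9 = 0.385 km⁻¹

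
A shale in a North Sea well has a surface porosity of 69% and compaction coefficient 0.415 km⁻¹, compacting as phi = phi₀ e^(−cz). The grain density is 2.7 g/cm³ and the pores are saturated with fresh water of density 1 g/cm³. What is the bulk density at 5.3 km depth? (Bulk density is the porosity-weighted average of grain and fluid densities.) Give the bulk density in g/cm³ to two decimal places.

2.57 g/cm³

Porosity at depth: phi = 0.69·exp(−0.415×5.3) = 0.69×0.1109 = 0.0765
Bulk density: ρ_b = (1−phi)ρ_g + phi·ρ_f = 0.9235×2.7 + 0.0765×1
       = 2.493 + 0.076 = 2.570 g/cm³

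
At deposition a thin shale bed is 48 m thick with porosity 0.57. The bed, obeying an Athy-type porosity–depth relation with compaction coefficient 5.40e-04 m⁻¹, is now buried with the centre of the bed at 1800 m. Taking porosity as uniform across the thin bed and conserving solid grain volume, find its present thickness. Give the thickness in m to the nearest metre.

26 m

Working in km (1 km = 1000 m; β in km⁻¹ = β in m⁻¹ × 1000):
Porosity at 1.8 km: n = 0.57·exp(−0.54×1.8) = 0.2156
Solid-volume conservation: h(1−n) = h₀(1−n₀) ⇒ h = h₀·(1−n₀)/(1−n)
h = 0.048 × (1 − 0.57)/(1 − 0.2156) = 0.048 × 0.5482 = 0.0263 km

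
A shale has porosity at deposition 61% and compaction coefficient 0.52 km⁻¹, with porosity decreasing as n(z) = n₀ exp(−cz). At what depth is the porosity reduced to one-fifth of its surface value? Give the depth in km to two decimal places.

n/n₀ = 1/5 ⇒ exp(−c·z) = 1/5 ⇒ z = ln(5) / c
z = 1.6094 / 0.52 = 3.095 km

3.10 km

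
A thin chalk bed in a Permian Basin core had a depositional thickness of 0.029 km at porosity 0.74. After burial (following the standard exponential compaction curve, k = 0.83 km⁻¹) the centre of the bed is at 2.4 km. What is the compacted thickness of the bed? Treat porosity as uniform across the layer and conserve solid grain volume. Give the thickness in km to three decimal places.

0.008 km

Porosity at 2.4 km: n = 0.74·exp(−0.83×2.4) = 0.1010
Solid-volume conservation: h(1−n) = h₀(1−n₀) ⇒ h = h₀·(1−n₀)/(1−n)
h = 0.029 × (1 − 0.74)/(1 − 0.1010) = 0.029 × 0.2892 = 0.0084 km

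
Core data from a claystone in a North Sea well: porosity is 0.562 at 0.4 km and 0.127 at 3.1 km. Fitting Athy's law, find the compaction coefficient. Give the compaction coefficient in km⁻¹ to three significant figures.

0.551 km⁻¹

Athy: phi(d) = phi₀ e^(−cd) ⇒ phi₁/phi₂ = e^{c(d₂−d₁)} ⇒ c = ln(phi₁/phi₂)/(d₂−d₁)
c = ln(0.562/0.127) / (3.1 − 0.4) = ln(4.425) / 2.7 = 1.4873 / 2.7 = 0.5509 km⁻¹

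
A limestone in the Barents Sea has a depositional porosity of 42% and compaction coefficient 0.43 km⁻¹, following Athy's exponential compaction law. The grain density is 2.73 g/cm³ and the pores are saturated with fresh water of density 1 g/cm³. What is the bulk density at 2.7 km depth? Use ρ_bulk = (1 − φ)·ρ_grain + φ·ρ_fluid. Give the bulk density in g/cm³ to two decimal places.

Porosity at depth: n = 0.42·exp(−0.43×2.7) = 0.42×0.3132 = 0.1315
Bulk density: ρ_b = (1−n)ρ_g + n·ρ_f = 0.8685×2.73 + 0.1315×1
       = 2.371 + 0.132 = 2.502 g/cm³

2.50 g/cm³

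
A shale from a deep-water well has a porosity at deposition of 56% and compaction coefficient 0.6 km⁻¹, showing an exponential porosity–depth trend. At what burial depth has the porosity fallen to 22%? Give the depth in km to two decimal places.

Invert Athy's law: z = ln(phi₀/phi) / β
z = ln(0.56/0.22) / 0.6 = ln(2.545) / 0.6 = 0.9343 / 0.6 = 1.557 km

1.56 km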